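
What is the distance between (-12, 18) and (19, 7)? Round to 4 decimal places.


d = sqrt((19--12)^2 + (7-18)^2) = 32.8938

32.8938


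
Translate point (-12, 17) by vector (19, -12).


Translation: (x+dx, y+dy) = (-12+19, 17+-12) = (7, 5)

(7, 5)


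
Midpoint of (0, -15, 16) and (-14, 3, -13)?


Midpoint = ((0+-14)/2, (-15+3)/2, (16+-13)/2) = (-7, -6, 1.5)

(-7, -6, 1.5)


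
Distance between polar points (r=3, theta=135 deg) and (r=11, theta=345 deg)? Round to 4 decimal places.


d = sqrt(r1^2 + r2^2 - 2*r1*r2*cos(t2-t1))
d = sqrt(3^2 + 11^2 - 2*3*11*cos(345-135)) = 13.6806

13.6806


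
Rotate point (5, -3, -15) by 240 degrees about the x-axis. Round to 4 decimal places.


x' = 5
y' = -3*cos(240) - -15*sin(240) = -11.4904
z' = -3*sin(240) + -15*cos(240) = 10.0981

(5, -11.4904, 10.0981)


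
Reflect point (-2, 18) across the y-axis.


Reflection across y-axis: (x, y) -> (-x, y)
(-2, 18) -> (2, 18)

(2, 18)


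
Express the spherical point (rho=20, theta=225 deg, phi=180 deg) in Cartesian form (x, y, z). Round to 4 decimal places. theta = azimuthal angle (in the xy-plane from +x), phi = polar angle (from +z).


x = 20 * sin(180) * cos(225) = 0
y = 20 * sin(180) * sin(225) = 0
z = 20 * cos(180) = -20

(0, 0, -20)


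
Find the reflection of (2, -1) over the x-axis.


Reflection across x-axis: (x, y) -> (x, -y)
(2, -1) -> (2, 1)

(2, 1)


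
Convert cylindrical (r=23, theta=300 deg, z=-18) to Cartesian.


x = 23 * cos(300) = 11.5
y = 23 * sin(300) = -19.9186
z = -18

(11.5, -19.9186, -18)


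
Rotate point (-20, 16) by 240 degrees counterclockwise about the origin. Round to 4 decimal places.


x' = -20*cos(240) - 16*sin(240) = 23.8564
y' = -20*sin(240) + 16*cos(240) = 9.3205

(23.8564, 9.3205)


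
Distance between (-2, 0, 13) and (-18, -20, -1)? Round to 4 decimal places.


d = sqrt((-18--2)^2 + (-20-0)^2 + (-1-13)^2) = 29.189

29.189


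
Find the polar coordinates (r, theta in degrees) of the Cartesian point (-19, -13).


r = sqrt((-19)^2 + (-13)^2) = 23.0217
theta = atan2(-13, -19) = 214.3803 degrees

r = 23.0217, theta = 214.3803 degrees


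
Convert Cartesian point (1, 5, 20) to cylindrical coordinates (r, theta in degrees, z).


r = sqrt(1^2 + 5^2) = 5.099
theta = atan2(5, 1) = 78.6901 deg
z = 20

r = 5.099, theta = 78.6901 deg, z = 20


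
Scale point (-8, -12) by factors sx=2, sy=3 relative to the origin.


Scaling: (x*sx, y*sy) = (-8*2, -12*3) = (-16, -36)

(-16, -36)


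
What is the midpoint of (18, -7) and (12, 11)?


Midpoint = ((18+12)/2, (-7+11)/2) = (15, 2)

(15, 2)


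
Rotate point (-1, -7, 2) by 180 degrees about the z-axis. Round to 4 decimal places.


x' = -1*cos(180) - -7*sin(180) = 1
y' = -1*sin(180) + -7*cos(180) = 7
z' = 2

(1, 7, 2)


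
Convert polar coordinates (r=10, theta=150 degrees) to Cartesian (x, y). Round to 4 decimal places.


x = 10 * cos(150) = -8.6603
y = 10 * sin(150) = 5

(-8.6603, 5)


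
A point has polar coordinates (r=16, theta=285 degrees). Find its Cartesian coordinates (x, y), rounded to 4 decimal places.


x = 16 * cos(285) = 4.1411
y = 16 * sin(285) = -15.4548

(4.1411, -15.4548)


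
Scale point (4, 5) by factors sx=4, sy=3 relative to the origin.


Scaling: (x*sx, y*sy) = (4*4, 5*3) = (16, 15)

(16, 15)


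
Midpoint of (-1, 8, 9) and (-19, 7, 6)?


Midpoint = ((-1+-19)/2, (8+7)/2, (9+6)/2) = (-10, 7.5, 7.5)

(-10, 7.5, 7.5)


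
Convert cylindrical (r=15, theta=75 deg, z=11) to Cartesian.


x = 15 * cos(75) = 3.8823
y = 15 * sin(75) = 14.4889
z = 11

(3.8823, 14.4889, 11)


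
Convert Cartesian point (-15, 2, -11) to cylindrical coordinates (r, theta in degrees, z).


r = sqrt((-15)^2 + 2^2) = 15.1327
theta = atan2(2, -15) = 172.4054 deg
z = -11

r = 15.1327, theta = 172.4054 deg, z = -11


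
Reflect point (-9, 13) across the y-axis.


Reflection across y-axis: (x, y) -> (-x, y)
(-9, 13) -> (9, 13)

(9, 13)


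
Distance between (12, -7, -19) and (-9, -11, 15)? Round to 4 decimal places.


d = sqrt((-9-12)^2 + (-11--7)^2 + (15--19)^2) = 40.1622

40.1622


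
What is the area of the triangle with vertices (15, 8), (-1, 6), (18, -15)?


Area = |x1(y2-y3) + x2(y3-y1) + x3(y1-y2)| / 2
= |15*(6--15) + -1*(-15-8) + 18*(8-6)| / 2
= 187

187


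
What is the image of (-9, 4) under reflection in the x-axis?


Reflection across x-axis: (x, y) -> (x, -y)
(-9, 4) -> (-9, -4)

(-9, -4)


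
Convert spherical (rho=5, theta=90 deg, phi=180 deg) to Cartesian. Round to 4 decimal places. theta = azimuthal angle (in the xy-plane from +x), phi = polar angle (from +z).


x = 5 * sin(180) * cos(90) = 0
y = 5 * sin(180) * sin(90) = 0
z = 5 * cos(180) = -5

(0, 0, -5)


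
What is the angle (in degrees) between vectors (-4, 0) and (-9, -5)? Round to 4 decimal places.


dot = -4*-9 + 0*-5 = 36
|u| = 4, |v| = 10.2956
cos(angle) = 0.8742
angle = 29.0546 degrees

29.0546 degrees


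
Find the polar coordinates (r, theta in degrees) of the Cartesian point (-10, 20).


r = sqrt((-10)^2 + 20^2) = 22.3607
theta = atan2(20, -10) = 116.5651 degrees

r = 22.3607, theta = 116.5651 degrees


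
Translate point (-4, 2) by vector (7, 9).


Translation: (x+dx, y+dy) = (-4+7, 2+9) = (3, 11)

(3, 11)


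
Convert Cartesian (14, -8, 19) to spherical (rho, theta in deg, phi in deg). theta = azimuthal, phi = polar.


rho = sqrt(14^2 + (-8)^2 + 19^2) = 24.9199
theta = atan2(-8, 14) = 330.2551 deg
phi = acos(19/24.9199) = 40.3199 deg

rho = 24.9199, theta = 330.2551 deg, phi = 40.3199 deg


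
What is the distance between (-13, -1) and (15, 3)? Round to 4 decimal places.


d = sqrt((15--13)^2 + (3--1)^2) = 28.2843

28.2843


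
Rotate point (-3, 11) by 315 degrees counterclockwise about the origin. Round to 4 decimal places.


x' = -3*cos(315) - 11*sin(315) = 5.6569
y' = -3*sin(315) + 11*cos(315) = 9.8995

(5.6569, 9.8995)


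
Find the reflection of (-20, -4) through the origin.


Reflection through origin: (x, y) -> (-x, -y)
(-20, -4) -> (20, 4)

(20, 4)


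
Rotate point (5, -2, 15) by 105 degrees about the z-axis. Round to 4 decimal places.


x' = 5*cos(105) - -2*sin(105) = 0.6378
y' = 5*sin(105) + -2*cos(105) = 5.3473
z' = 15

(0.6378, 5.3473, 15)


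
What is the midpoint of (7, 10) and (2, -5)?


Midpoint = ((7+2)/2, (10+-5)/2) = (4.5, 2.5)

(4.5, 2.5)


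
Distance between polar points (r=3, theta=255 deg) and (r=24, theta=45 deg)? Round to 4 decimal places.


d = sqrt(r1^2 + r2^2 - 2*r1*r2*cos(t2-t1))
d = sqrt(3^2 + 24^2 - 2*3*24*cos(45-255)) = 26.6403

26.6403


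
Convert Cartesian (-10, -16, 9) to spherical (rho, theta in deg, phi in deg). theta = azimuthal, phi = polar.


rho = sqrt((-10)^2 + (-16)^2 + 9^2) = 20.9045
theta = atan2(-16, -10) = 237.9946 deg
phi = acos(9/20.9045) = 64.4989 deg

rho = 20.9045, theta = 237.9946 deg, phi = 64.4989 deg


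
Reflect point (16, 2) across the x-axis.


Reflection across x-axis: (x, y) -> (x, -y)
(16, 2) -> (16, -2)

(16, -2)


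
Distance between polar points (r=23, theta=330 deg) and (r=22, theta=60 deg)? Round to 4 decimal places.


d = sqrt(r1^2 + r2^2 - 2*r1*r2*cos(t2-t1))
d = sqrt(23^2 + 22^2 - 2*23*22*cos(60-330)) = 31.8277

31.8277


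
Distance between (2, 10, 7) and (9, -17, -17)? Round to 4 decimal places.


d = sqrt((9-2)^2 + (-17-10)^2 + (-17-7)^2) = 36.7967

36.7967


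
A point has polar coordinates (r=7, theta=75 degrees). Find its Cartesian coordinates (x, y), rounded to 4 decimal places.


x = 7 * cos(75) = 1.8117
y = 7 * sin(75) = 6.7615

(1.8117, 6.7615)


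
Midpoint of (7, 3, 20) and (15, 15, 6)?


Midpoint = ((7+15)/2, (3+15)/2, (20+6)/2) = (11, 9, 13)

(11, 9, 13)


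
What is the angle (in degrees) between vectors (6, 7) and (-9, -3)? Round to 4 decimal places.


dot = 6*-9 + 7*-3 = -75
|u| = 9.2195, |v| = 9.4868
cos(angle) = -0.8575
angle = 149.0362 degrees

149.0362 degrees


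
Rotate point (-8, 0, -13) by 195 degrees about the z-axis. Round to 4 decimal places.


x' = -8*cos(195) - 0*sin(195) = 7.7274
y' = -8*sin(195) + 0*cos(195) = 2.0706
z' = -13

(7.7274, 2.0706, -13)


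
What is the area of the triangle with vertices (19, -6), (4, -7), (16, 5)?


Area = |x1(y2-y3) + x2(y3-y1) + x3(y1-y2)| / 2
= |19*(-7-5) + 4*(5--6) + 16*(-6--7)| / 2
= 84

84


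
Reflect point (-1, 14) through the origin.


Reflection through origin: (x, y) -> (-x, -y)
(-1, 14) -> (1, -14)

(1, -14)


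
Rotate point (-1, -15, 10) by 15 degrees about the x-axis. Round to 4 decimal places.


x' = -1
y' = -15*cos(15) - 10*sin(15) = -17.0771
z' = -15*sin(15) + 10*cos(15) = 5.777

(-1, -17.0771, 5.777)


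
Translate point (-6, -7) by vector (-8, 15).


Translation: (x+dx, y+dy) = (-6+-8, -7+15) = (-14, 8)

(-14, 8)


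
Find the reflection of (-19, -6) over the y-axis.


Reflection across y-axis: (x, y) -> (-x, y)
(-19, -6) -> (19, -6)

(19, -6)


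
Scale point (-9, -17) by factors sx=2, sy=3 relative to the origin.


Scaling: (x*sx, y*sy) = (-9*2, -17*3) = (-18, -51)

(-18, -51)


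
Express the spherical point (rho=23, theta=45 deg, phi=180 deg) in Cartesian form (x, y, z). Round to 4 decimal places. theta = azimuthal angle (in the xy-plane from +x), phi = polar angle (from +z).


x = 23 * sin(180) * cos(45) = 0
y = 23 * sin(180) * sin(45) = 0
z = 23 * cos(180) = -23

(0, 0, -23)


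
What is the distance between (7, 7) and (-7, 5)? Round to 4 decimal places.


d = sqrt((-7-7)^2 + (5-7)^2) = 14.1421

14.1421


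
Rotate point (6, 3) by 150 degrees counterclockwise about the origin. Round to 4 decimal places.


x' = 6*cos(150) - 3*sin(150) = -6.6962
y' = 6*sin(150) + 3*cos(150) = 0.4019

(-6.6962, 0.4019)


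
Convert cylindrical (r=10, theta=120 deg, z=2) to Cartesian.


x = 10 * cos(120) = -5
y = 10 * sin(120) = 8.6603
z = 2

(-5, 8.6603, 2)


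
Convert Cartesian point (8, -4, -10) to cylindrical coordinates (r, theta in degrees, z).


r = sqrt(8^2 + (-4)^2) = 8.9443
theta = atan2(-4, 8) = 333.4349 deg
z = -10

r = 8.9443, theta = 333.4349 deg, z = -10


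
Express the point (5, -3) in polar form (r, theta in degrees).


r = sqrt(5^2 + (-3)^2) = 5.831
theta = atan2(-3, 5) = 329.0362 degrees

r = 5.831, theta = 329.0362 degrees


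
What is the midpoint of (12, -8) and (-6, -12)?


Midpoint = ((12+-6)/2, (-8+-12)/2) = (3, -10)

(3, -10)


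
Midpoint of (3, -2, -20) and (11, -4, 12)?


Midpoint = ((3+11)/2, (-2+-4)/2, (-20+12)/2) = (7, -3, -4)

(7, -3, -4)


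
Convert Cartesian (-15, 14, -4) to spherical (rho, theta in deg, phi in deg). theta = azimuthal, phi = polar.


rho = sqrt((-15)^2 + 14^2 + (-4)^2) = 20.9045
theta = atan2(14, -15) = 136.9749 deg
phi = acos(-4/20.9045) = 101.0313 deg

rho = 20.9045, theta = 136.9749 deg, phi = 101.0313 deg


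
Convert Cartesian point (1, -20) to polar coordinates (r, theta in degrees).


r = sqrt(1^2 + (-20)^2) = 20.025
theta = atan2(-20, 1) = 272.8624 degrees

r = 20.025, theta = 272.8624 degrees


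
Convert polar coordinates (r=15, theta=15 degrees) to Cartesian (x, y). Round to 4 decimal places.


x = 15 * cos(15) = 14.4889
y = 15 * sin(15) = 3.8823

(14.4889, 3.8823)


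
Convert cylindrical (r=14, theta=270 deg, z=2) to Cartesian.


x = 14 * cos(270) = 0
y = 14 * sin(270) = -14
z = 2

(0, -14, 2)


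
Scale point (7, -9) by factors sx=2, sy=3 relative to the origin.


Scaling: (x*sx, y*sy) = (7*2, -9*3) = (14, -27)

(14, -27)


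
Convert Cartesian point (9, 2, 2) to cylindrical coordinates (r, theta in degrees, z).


r = sqrt(9^2 + 2^2) = 9.2195
theta = atan2(2, 9) = 12.5288 deg
z = 2

r = 9.2195, theta = 12.5288 deg, z = 2


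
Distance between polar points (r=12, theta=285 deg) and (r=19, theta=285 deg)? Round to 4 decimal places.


d = sqrt(r1^2 + r2^2 - 2*r1*r2*cos(t2-t1))
d = sqrt(12^2 + 19^2 - 2*12*19*cos(285-285)) = 7

7


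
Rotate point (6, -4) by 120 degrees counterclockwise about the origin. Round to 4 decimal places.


x' = 6*cos(120) - -4*sin(120) = 0.4641
y' = 6*sin(120) + -4*cos(120) = 7.1962

(0.4641, 7.1962)


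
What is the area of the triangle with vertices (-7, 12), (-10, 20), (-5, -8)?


Area = |x1(y2-y3) + x2(y3-y1) + x3(y1-y2)| / 2
= |-7*(20--8) + -10*(-8-12) + -5*(12-20)| / 2
= 22

22


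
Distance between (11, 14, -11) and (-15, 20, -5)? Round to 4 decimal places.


d = sqrt((-15-11)^2 + (20-14)^2 + (-5--11)^2) = 27.3496

27.3496


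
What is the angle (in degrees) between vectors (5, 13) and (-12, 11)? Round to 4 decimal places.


dot = 5*-12 + 13*11 = 83
|u| = 13.9284, |v| = 16.2788
cos(angle) = 0.3661
angle = 68.5271 degrees

68.5271 degrees


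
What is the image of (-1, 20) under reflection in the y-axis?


Reflection across y-axis: (x, y) -> (-x, y)
(-1, 20) -> (1, 20)

(1, 20)


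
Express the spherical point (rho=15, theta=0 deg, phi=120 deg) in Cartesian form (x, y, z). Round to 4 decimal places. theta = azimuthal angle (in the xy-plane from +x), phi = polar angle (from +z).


x = 15 * sin(120) * cos(0) = 12.9904
y = 15 * sin(120) * sin(0) = 0
z = 15 * cos(120) = -7.5

(12.9904, 0, -7.5)


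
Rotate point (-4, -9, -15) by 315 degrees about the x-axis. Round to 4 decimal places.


x' = -4
y' = -9*cos(315) - -15*sin(315) = -16.9706
z' = -9*sin(315) + -15*cos(315) = -4.2426

(-4, -16.9706, -4.2426)


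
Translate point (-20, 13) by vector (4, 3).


Translation: (x+dx, y+dy) = (-20+4, 13+3) = (-16, 16)

(-16, 16)


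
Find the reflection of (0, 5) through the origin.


Reflection through origin: (x, y) -> (-x, -y)
(0, 5) -> (0, -5)

(0, -5)


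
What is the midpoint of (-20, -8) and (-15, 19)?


Midpoint = ((-20+-15)/2, (-8+19)/2) = (-17.5, 5.5)

(-17.5, 5.5)


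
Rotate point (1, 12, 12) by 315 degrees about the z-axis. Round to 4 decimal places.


x' = 1*cos(315) - 12*sin(315) = 9.1924
y' = 1*sin(315) + 12*cos(315) = 7.7782
z' = 12

(9.1924, 7.7782, 12)


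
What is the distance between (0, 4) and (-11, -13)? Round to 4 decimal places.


d = sqrt((-11-0)^2 + (-13-4)^2) = 20.2485

20.2485


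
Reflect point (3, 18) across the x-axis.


Reflection across x-axis: (x, y) -> (x, -y)
(3, 18) -> (3, -18)

(3, -18)


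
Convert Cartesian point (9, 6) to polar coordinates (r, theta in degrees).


r = sqrt(9^2 + 6^2) = 10.8167
theta = atan2(6, 9) = 33.6901 degrees

r = 10.8167, theta = 33.6901 degrees


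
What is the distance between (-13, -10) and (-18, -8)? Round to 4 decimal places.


d = sqrt((-18--13)^2 + (-8--10)^2) = 5.3852

5.3852


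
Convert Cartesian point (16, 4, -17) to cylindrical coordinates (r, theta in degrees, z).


r = sqrt(16^2 + 4^2) = 16.4924
theta = atan2(4, 16) = 14.0362 deg
z = -17

r = 16.4924, theta = 14.0362 deg, z = -17


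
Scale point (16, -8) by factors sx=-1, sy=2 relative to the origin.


Scaling: (x*sx, y*sy) = (16*-1, -8*2) = (-16, -16)

(-16, -16)


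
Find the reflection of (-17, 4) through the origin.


Reflection through origin: (x, y) -> (-x, -y)
(-17, 4) -> (17, -4)

(17, -4)


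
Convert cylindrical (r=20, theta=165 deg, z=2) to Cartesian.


x = 20 * cos(165) = -19.3185
y = 20 * sin(165) = 5.1764
z = 2

(-19.3185, 5.1764, 2)


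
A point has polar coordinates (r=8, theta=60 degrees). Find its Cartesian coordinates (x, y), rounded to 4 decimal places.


x = 8 * cos(60) = 4
y = 8 * sin(60) = 6.9282

(4, 6.9282)


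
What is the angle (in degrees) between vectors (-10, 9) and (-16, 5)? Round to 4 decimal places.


dot = -10*-16 + 9*5 = 205
|u| = 13.4536, |v| = 16.7631
cos(angle) = 0.909
angle = 24.6332 degrees

24.6332 degrees


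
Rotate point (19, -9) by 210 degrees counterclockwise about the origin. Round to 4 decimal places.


x' = 19*cos(210) - -9*sin(210) = -20.9545
y' = 19*sin(210) + -9*cos(210) = -1.7058

(-20.9545, -1.7058)


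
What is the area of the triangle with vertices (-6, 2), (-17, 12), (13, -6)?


Area = |x1(y2-y3) + x2(y3-y1) + x3(y1-y2)| / 2
= |-6*(12--6) + -17*(-6-2) + 13*(2-12)| / 2
= 51

51


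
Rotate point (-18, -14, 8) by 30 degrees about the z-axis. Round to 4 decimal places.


x' = -18*cos(30) - -14*sin(30) = -8.5885
y' = -18*sin(30) + -14*cos(30) = -21.1244
z' = 8

(-8.5885, -21.1244, 8)


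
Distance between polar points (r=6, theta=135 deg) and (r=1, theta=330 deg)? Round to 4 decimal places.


d = sqrt(r1^2 + r2^2 - 2*r1*r2*cos(t2-t1))
d = sqrt(6^2 + 1^2 - 2*6*1*cos(330-135)) = 6.9707

6.9707


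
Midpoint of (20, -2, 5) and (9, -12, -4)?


Midpoint = ((20+9)/2, (-2+-12)/2, (5+-4)/2) = (14.5, -7, 0.5)

(14.5, -7, 0.5)


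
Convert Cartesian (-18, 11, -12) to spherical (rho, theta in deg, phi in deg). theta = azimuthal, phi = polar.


rho = sqrt((-18)^2 + 11^2 + (-12)^2) = 24.2693
theta = atan2(11, -18) = 148.5704 deg
phi = acos(-12/24.2693) = 119.6336 deg

rho = 24.2693, theta = 148.5704 deg, phi = 119.6336 deg


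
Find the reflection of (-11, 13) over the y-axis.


Reflection across y-axis: (x, y) -> (-x, y)
(-11, 13) -> (11, 13)

(11, 13)


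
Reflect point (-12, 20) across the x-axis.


Reflection across x-axis: (x, y) -> (x, -y)
(-12, 20) -> (-12, -20)

(-12, -20)


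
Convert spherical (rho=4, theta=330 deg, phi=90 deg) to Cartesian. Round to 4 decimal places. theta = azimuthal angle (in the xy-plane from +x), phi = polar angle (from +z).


x = 4 * sin(90) * cos(330) = 3.4641
y = 4 * sin(90) * sin(330) = -2
z = 4 * cos(90) = 0

(3.4641, -2, 0)


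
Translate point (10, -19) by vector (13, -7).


Translation: (x+dx, y+dy) = (10+13, -19+-7) = (23, -26)

(23, -26)


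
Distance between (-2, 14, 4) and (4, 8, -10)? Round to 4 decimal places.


d = sqrt((4--2)^2 + (8-14)^2 + (-10-4)^2) = 16.3707

16.3707


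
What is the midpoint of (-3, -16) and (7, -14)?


Midpoint = ((-3+7)/2, (-16+-14)/2) = (2, -15)

(2, -15)


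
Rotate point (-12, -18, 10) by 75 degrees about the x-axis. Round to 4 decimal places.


x' = -12
y' = -18*cos(75) - 10*sin(75) = -14.318
z' = -18*sin(75) + 10*cos(75) = -14.7985

(-12, -14.318, -14.7985)


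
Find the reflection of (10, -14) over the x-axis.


Reflection across x-axis: (x, y) -> (x, -y)
(10, -14) -> (10, 14)

(10, 14)


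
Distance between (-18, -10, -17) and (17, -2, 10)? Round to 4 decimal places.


d = sqrt((17--18)^2 + (-2--10)^2 + (10--17)^2) = 44.9222

44.9222


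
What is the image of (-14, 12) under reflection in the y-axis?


Reflection across y-axis: (x, y) -> (-x, y)
(-14, 12) -> (14, 12)

(14, 12)


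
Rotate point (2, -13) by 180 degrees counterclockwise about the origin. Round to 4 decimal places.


x' = 2*cos(180) - -13*sin(180) = -2
y' = 2*sin(180) + -13*cos(180) = 13

(-2, 13)


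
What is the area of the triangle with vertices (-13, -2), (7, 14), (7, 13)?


Area = |x1(y2-y3) + x2(y3-y1) + x3(y1-y2)| / 2
= |-13*(14-13) + 7*(13--2) + 7*(-2-14)| / 2
= 10

10


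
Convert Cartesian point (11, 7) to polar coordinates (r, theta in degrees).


r = sqrt(11^2 + 7^2) = 13.0384
theta = atan2(7, 11) = 32.4712 degrees

r = 13.0384, theta = 32.4712 degrees


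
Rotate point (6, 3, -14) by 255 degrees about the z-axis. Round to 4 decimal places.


x' = 6*cos(255) - 3*sin(255) = 1.3449
y' = 6*sin(255) + 3*cos(255) = -6.572
z' = -14

(1.3449, -6.572, -14)


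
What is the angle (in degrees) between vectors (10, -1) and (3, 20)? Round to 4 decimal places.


dot = 10*3 + -1*20 = 10
|u| = 10.0499, |v| = 20.2237
cos(angle) = 0.0492
angle = 87.1798 degrees

87.1798 degrees


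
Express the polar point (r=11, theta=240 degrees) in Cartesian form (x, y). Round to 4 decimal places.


x = 11 * cos(240) = -5.5
y = 11 * sin(240) = -9.5263

(-5.5, -9.5263)


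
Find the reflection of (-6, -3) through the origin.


Reflection through origin: (x, y) -> (-x, -y)
(-6, -3) -> (6, 3)

(6, 3)


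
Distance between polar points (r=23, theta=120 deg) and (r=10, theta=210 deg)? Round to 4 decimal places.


d = sqrt(r1^2 + r2^2 - 2*r1*r2*cos(t2-t1))
d = sqrt(23^2 + 10^2 - 2*23*10*cos(210-120)) = 25.0799

25.0799


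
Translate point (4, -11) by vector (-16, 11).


Translation: (x+dx, y+dy) = (4+-16, -11+11) = (-12, 0)

(-12, 0)


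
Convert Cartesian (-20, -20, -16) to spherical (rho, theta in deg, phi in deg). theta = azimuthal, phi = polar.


rho = sqrt((-20)^2 + (-20)^2 + (-16)^2) = 32.4962
theta = atan2(-20, -20) = 225 deg
phi = acos(-16/32.4962) = 119.4962 deg

rho = 32.4962, theta = 225 deg, phi = 119.4962 deg


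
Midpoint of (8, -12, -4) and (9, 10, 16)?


Midpoint = ((8+9)/2, (-12+10)/2, (-4+16)/2) = (8.5, -1, 6)

(8.5, -1, 6)


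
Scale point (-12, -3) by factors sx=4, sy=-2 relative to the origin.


Scaling: (x*sx, y*sy) = (-12*4, -3*-2) = (-48, 6)

(-48, 6)


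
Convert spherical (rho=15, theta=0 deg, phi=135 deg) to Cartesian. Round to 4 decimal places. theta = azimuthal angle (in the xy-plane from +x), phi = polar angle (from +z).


x = 15 * sin(135) * cos(0) = 10.6066
y = 15 * sin(135) * sin(0) = 0
z = 15 * cos(135) = -10.6066

(10.6066, 0, -10.6066)


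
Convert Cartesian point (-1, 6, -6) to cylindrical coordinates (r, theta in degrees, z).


r = sqrt((-1)^2 + 6^2) = 6.0828
theta = atan2(6, -1) = 99.4623 deg
z = -6

r = 6.0828, theta = 99.4623 deg, z = -6


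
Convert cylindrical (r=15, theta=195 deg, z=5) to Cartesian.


x = 15 * cos(195) = -14.4889
y = 15 * sin(195) = -3.8823
z = 5

(-14.4889, -3.8823, 5)


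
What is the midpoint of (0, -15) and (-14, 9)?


Midpoint = ((0+-14)/2, (-15+9)/2) = (-7, -3)

(-7, -3)


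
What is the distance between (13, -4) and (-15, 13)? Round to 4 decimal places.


d = sqrt((-15-13)^2 + (13--4)^2) = 32.7567

32.7567


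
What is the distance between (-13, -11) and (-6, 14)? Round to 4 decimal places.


d = sqrt((-6--13)^2 + (14--11)^2) = 25.9615

25.9615


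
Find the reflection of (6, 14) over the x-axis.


Reflection across x-axis: (x, y) -> (x, -y)
(6, 14) -> (6, -14)

(6, -14)


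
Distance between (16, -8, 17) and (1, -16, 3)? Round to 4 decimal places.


d = sqrt((1-16)^2 + (-16--8)^2 + (3-17)^2) = 22.0227

22.0227


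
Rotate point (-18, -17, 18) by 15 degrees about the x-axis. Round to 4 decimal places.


x' = -18
y' = -17*cos(15) - 18*sin(15) = -21.0795
z' = -17*sin(15) + 18*cos(15) = 12.9867

(-18, -21.0795, 12.9867)


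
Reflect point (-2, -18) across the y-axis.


Reflection across y-axis: (x, y) -> (-x, y)
(-2, -18) -> (2, -18)

(2, -18)


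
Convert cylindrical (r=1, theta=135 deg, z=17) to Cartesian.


x = 1 * cos(135) = -0.7071
y = 1 * sin(135) = 0.7071
z = 17

(-0.7071, 0.7071, 17)


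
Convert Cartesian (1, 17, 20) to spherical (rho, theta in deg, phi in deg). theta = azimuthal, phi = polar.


rho = sqrt(1^2 + 17^2 + 20^2) = 26.2679
theta = atan2(17, 1) = 86.6335 deg
phi = acos(20/26.2679) = 40.4134 deg

rho = 26.2679, theta = 86.6335 deg, phi = 40.4134 deg


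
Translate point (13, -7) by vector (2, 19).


Translation: (x+dx, y+dy) = (13+2, -7+19) = (15, 12)

(15, 12)


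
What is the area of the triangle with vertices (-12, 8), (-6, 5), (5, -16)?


Area = |x1(y2-y3) + x2(y3-y1) + x3(y1-y2)| / 2
= |-12*(5--16) + -6*(-16-8) + 5*(8-5)| / 2
= 46.5

46.5


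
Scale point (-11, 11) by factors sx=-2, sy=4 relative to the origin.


Scaling: (x*sx, y*sy) = (-11*-2, 11*4) = (22, 44)

(22, 44)


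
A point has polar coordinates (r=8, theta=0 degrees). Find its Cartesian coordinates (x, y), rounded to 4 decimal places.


x = 8 * cos(0) = 8
y = 8 * sin(0) = 0

(8, 0)


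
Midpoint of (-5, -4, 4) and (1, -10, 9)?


Midpoint = ((-5+1)/2, (-4+-10)/2, (4+9)/2) = (-2, -7, 6.5)

(-2, -7, 6.5)


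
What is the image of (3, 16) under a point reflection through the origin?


Reflection through origin: (x, y) -> (-x, -y)
(3, 16) -> (-3, -16)

(-3, -16)


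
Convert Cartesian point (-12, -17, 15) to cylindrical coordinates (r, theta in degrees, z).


r = sqrt((-12)^2 + (-17)^2) = 20.8087
theta = atan2(-17, -12) = 234.7824 deg
z = 15

r = 20.8087, theta = 234.7824 deg, z = 15


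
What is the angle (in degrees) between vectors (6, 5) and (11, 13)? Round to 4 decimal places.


dot = 6*11 + 5*13 = 131
|u| = 7.8102, |v| = 17.0294
cos(angle) = 0.9849
angle = 9.9581 degrees

9.9581 degrees


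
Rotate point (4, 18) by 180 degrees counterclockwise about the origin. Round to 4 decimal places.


x' = 4*cos(180) - 18*sin(180) = -4
y' = 4*sin(180) + 18*cos(180) = -18

(-4, -18)


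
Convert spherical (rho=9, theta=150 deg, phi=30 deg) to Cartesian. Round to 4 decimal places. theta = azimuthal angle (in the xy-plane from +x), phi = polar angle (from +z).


x = 9 * sin(30) * cos(150) = -3.8971
y = 9 * sin(30) * sin(150) = 2.25
z = 9 * cos(30) = 7.7942

(-3.8971, 2.25, 7.7942)


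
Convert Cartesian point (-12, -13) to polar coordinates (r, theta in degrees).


r = sqrt((-12)^2 + (-13)^2) = 17.6918
theta = atan2(-13, -12) = 227.2906 degrees

r = 17.6918, theta = 227.2906 degrees


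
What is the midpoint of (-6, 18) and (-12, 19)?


Midpoint = ((-6+-12)/2, (18+19)/2) = (-9, 18.5)

(-9, 18.5)


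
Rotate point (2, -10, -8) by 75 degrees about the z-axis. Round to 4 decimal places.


x' = 2*cos(75) - -10*sin(75) = 10.1769
y' = 2*sin(75) + -10*cos(75) = -0.6563
z' = -8

(10.1769, -0.6563, -8)


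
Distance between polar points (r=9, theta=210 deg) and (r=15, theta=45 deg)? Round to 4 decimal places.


d = sqrt(r1^2 + r2^2 - 2*r1*r2*cos(t2-t1))
d = sqrt(9^2 + 15^2 - 2*9*15*cos(45-210)) = 23.8076

23.8076


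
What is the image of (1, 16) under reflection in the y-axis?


Reflection across y-axis: (x, y) -> (-x, y)
(1, 16) -> (-1, 16)

(-1, 16)


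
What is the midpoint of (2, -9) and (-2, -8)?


Midpoint = ((2+-2)/2, (-9+-8)/2) = (0, -8.5)

(0, -8.5)


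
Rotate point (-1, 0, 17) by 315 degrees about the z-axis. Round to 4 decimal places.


x' = -1*cos(315) - 0*sin(315) = -0.7071
y' = -1*sin(315) + 0*cos(315) = 0.7071
z' = 17

(-0.7071, 0.7071, 17)


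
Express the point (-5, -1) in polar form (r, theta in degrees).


r = sqrt((-5)^2 + (-1)^2) = 5.099
theta = atan2(-1, -5) = 191.3099 degrees

r = 5.099, theta = 191.3099 degrees


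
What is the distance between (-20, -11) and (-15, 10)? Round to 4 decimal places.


d = sqrt((-15--20)^2 + (10--11)^2) = 21.587

21.587


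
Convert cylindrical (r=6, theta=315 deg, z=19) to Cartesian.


x = 6 * cos(315) = 4.2426
y = 6 * sin(315) = -4.2426
z = 19

(4.2426, -4.2426, 19)


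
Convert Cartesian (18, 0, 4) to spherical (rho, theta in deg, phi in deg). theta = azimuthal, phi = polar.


rho = sqrt(18^2 + 0^2 + 4^2) = 18.4391
theta = atan2(0, 18) = 0 deg
phi = acos(4/18.4391) = 77.4712 deg

rho = 18.4391, theta = 0 deg, phi = 77.4712 deg


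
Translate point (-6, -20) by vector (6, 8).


Translation: (x+dx, y+dy) = (-6+6, -20+8) = (0, -12)

(0, -12)


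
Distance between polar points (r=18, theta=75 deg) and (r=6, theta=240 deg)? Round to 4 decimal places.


d = sqrt(r1^2 + r2^2 - 2*r1*r2*cos(t2-t1))
d = sqrt(18^2 + 6^2 - 2*18*6*cos(240-75)) = 23.8462

23.8462


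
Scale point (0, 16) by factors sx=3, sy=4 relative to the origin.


Scaling: (x*sx, y*sy) = (0*3, 16*4) = (0, 64)

(0, 64)


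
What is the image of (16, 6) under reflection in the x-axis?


Reflection across x-axis: (x, y) -> (x, -y)
(16, 6) -> (16, -6)

(16, -6)


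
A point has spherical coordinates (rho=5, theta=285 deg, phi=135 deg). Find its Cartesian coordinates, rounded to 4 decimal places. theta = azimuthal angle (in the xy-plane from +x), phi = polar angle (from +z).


x = 5 * sin(135) * cos(285) = 0.9151
y = 5 * sin(135) * sin(285) = -3.4151
z = 5 * cos(135) = -3.5355

(0.9151, -3.4151, -3.5355)


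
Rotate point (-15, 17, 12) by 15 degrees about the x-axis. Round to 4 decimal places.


x' = -15
y' = 17*cos(15) - 12*sin(15) = 13.3149
z' = 17*sin(15) + 12*cos(15) = 15.991

(-15, 13.3149, 15.991)


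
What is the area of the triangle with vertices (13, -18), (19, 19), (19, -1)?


Area = |x1(y2-y3) + x2(y3-y1) + x3(y1-y2)| / 2
= |13*(19--1) + 19*(-1--18) + 19*(-18-19)| / 2
= 60

60


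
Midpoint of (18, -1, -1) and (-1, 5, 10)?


Midpoint = ((18+-1)/2, (-1+5)/2, (-1+10)/2) = (8.5, 2, 4.5)

(8.5, 2, 4.5)


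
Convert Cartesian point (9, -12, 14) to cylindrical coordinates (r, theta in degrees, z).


r = sqrt(9^2 + (-12)^2) = 15
theta = atan2(-12, 9) = 306.8699 deg
z = 14

r = 15, theta = 306.8699 deg, z = 14


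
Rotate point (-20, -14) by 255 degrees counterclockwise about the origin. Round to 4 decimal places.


x' = -20*cos(255) - -14*sin(255) = -8.3466
y' = -20*sin(255) + -14*cos(255) = 22.942

(-8.3466, 22.942)


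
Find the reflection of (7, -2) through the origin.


Reflection through origin: (x, y) -> (-x, -y)
(7, -2) -> (-7, 2)

(-7, 2)


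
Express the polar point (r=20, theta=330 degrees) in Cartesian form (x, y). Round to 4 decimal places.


x = 20 * cos(330) = 17.3205
y = 20 * sin(330) = -10

(17.3205, -10)


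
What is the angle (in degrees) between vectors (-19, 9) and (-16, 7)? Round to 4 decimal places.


dot = -19*-16 + 9*7 = 367
|u| = 21.0238, |v| = 17.4642
cos(angle) = 0.9996
angle = 1.7168 degrees

1.7168 degrees


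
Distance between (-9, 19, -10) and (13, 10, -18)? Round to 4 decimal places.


d = sqrt((13--9)^2 + (10-19)^2 + (-18--10)^2) = 25.0799

25.0799


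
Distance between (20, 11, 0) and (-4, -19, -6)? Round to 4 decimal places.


d = sqrt((-4-20)^2 + (-19-11)^2 + (-6-0)^2) = 38.8844

38.8844


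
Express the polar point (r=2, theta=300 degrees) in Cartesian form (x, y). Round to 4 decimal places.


x = 2 * cos(300) = 1
y = 2 * sin(300) = -1.7321

(1, -1.7321)


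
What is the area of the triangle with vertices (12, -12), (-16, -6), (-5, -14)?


Area = |x1(y2-y3) + x2(y3-y1) + x3(y1-y2)| / 2
= |12*(-6--14) + -16*(-14--12) + -5*(-12--6)| / 2
= 79

79


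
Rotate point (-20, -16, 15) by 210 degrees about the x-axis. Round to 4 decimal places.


x' = -20
y' = -16*cos(210) - 15*sin(210) = 21.3564
z' = -16*sin(210) + 15*cos(210) = -4.9904

(-20, 21.3564, -4.9904)


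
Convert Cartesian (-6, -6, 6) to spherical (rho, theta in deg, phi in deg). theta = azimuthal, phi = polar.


rho = sqrt((-6)^2 + (-6)^2 + 6^2) = 10.3923
theta = atan2(-6, -6) = 225 deg
phi = acos(6/10.3923) = 54.7356 deg

rho = 10.3923, theta = 225 deg, phi = 54.7356 deg


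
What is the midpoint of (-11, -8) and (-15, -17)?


Midpoint = ((-11+-15)/2, (-8+-17)/2) = (-13, -12.5)

(-13, -12.5)


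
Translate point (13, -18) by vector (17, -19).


Translation: (x+dx, y+dy) = (13+17, -18+-19) = (30, -37)

(30, -37)


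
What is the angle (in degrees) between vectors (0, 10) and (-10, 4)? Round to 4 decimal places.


dot = 0*-10 + 10*4 = 40
|u| = 10, |v| = 10.7703
cos(angle) = 0.3714
angle = 68.1986 degrees

68.1986 degrees


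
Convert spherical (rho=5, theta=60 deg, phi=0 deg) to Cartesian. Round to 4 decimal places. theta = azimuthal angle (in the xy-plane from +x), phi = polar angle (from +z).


x = 5 * sin(0) * cos(60) = 0
y = 5 * sin(0) * sin(60) = 0
z = 5 * cos(0) = 5

(0, 0, 5)


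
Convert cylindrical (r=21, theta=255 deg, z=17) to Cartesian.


x = 21 * cos(255) = -5.4352
y = 21 * sin(255) = -20.2844
z = 17

(-5.4352, -20.2844, 17)


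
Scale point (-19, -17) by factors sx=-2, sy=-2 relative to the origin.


Scaling: (x*sx, y*sy) = (-19*-2, -17*-2) = (38, 34)

(38, 34)


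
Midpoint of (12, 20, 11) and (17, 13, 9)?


Midpoint = ((12+17)/2, (20+13)/2, (11+9)/2) = (14.5, 16.5, 10)

(14.5, 16.5, 10)


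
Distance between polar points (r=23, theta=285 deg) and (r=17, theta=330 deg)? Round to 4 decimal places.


d = sqrt(r1^2 + r2^2 - 2*r1*r2*cos(t2-t1))
d = sqrt(23^2 + 17^2 - 2*23*17*cos(330-285)) = 16.2801

16.2801


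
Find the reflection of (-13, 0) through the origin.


Reflection through origin: (x, y) -> (-x, -y)
(-13, 0) -> (13, 0)

(13, 0)


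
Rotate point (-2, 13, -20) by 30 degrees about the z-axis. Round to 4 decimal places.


x' = -2*cos(30) - 13*sin(30) = -8.2321
y' = -2*sin(30) + 13*cos(30) = 10.2583
z' = -20

(-8.2321, 10.2583, -20)


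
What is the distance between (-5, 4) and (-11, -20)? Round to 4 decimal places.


d = sqrt((-11--5)^2 + (-20-4)^2) = 24.7386

24.7386


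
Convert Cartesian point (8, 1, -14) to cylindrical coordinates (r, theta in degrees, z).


r = sqrt(8^2 + 1^2) = 8.0623
theta = atan2(1, 8) = 7.125 deg
z = -14

r = 8.0623, theta = 7.125 deg, z = -14


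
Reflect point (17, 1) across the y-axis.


Reflection across y-axis: (x, y) -> (-x, y)
(17, 1) -> (-17, 1)

(-17, 1)


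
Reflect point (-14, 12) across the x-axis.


Reflection across x-axis: (x, y) -> (x, -y)
(-14, 12) -> (-14, -12)

(-14, -12)


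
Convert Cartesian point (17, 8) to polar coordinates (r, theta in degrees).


r = sqrt(17^2 + 8^2) = 18.7883
theta = atan2(8, 17) = 25.2011 degrees

r = 18.7883, theta = 25.2011 degrees


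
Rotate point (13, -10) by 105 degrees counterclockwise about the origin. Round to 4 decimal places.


x' = 13*cos(105) - -10*sin(105) = 6.2946
y' = 13*sin(105) + -10*cos(105) = 15.1452

(6.2946, 15.1452)


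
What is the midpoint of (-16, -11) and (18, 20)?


Midpoint = ((-16+18)/2, (-11+20)/2) = (1, 4.5)

(1, 4.5)


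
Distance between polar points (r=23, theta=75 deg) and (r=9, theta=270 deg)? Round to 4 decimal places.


d = sqrt(r1^2 + r2^2 - 2*r1*r2*cos(t2-t1))
d = sqrt(23^2 + 9^2 - 2*23*9*cos(270-75)) = 31.7788

31.7788


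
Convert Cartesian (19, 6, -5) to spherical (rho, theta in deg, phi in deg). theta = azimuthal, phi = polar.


rho = sqrt(19^2 + 6^2 + (-5)^2) = 20.5426
theta = atan2(6, 19) = 17.5256 deg
phi = acos(-5/20.5426) = 104.0871 deg

rho = 20.5426, theta = 17.5256 deg, phi = 104.0871 deg


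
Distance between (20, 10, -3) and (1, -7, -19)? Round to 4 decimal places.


d = sqrt((1-20)^2 + (-7-10)^2 + (-19--3)^2) = 30.0998

30.0998


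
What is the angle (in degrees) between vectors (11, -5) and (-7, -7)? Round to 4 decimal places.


dot = 11*-7 + -5*-7 = -42
|u| = 12.083, |v| = 9.8995
cos(angle) = -0.3511
angle = 110.556 degrees

110.556 degrees


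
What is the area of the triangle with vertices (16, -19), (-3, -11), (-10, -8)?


Area = |x1(y2-y3) + x2(y3-y1) + x3(y1-y2)| / 2
= |16*(-11--8) + -3*(-8--19) + -10*(-19--11)| / 2
= 0.5

0.5


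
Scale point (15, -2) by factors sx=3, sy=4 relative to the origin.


Scaling: (x*sx, y*sy) = (15*3, -2*4) = (45, -8)

(45, -8)


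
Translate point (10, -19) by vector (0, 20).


Translation: (x+dx, y+dy) = (10+0, -19+20) = (10, 1)

(10, 1)


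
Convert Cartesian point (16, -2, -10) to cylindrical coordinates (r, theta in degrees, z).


r = sqrt(16^2 + (-2)^2) = 16.1245
theta = atan2(-2, 16) = 352.875 deg
z = -10

r = 16.1245, theta = 352.875 deg, z = -10


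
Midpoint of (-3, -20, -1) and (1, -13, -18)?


Midpoint = ((-3+1)/2, (-20+-13)/2, (-1+-18)/2) = (-1, -16.5, -9.5)

(-1, -16.5, -9.5)


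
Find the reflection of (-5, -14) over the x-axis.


Reflection across x-axis: (x, y) -> (x, -y)
(-5, -14) -> (-5, 14)

(-5, 14)


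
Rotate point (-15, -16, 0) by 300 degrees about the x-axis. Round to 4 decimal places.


x' = -15
y' = -16*cos(300) - 0*sin(300) = -8
z' = -16*sin(300) + 0*cos(300) = 13.8564

(-15, -8, 13.8564)


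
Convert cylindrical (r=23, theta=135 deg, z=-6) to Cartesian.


x = 23 * cos(135) = -16.2635
y = 23 * sin(135) = 16.2635
z = -6

(-16.2635, 16.2635, -6)


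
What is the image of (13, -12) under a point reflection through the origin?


Reflection through origin: (x, y) -> (-x, -y)
(13, -12) -> (-13, 12)

(-13, 12)


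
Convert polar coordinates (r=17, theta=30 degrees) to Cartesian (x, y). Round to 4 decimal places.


x = 17 * cos(30) = 14.7224
y = 17 * sin(30) = 8.5

(14.7224, 8.5)


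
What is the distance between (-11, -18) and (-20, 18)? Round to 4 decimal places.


d = sqrt((-20--11)^2 + (18--18)^2) = 37.108

37.108


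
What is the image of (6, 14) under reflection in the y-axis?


Reflection across y-axis: (x, y) -> (-x, y)
(6, 14) -> (-6, 14)

(-6, 14)


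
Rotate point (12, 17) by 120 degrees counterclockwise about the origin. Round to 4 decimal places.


x' = 12*cos(120) - 17*sin(120) = -20.7224
y' = 12*sin(120) + 17*cos(120) = 1.8923

(-20.7224, 1.8923)


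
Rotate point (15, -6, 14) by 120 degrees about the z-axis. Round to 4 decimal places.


x' = 15*cos(120) - -6*sin(120) = -2.3038
y' = 15*sin(120) + -6*cos(120) = 15.9904
z' = 14

(-2.3038, 15.9904, 14)


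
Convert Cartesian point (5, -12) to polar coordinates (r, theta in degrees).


r = sqrt(5^2 + (-12)^2) = 13
theta = atan2(-12, 5) = 292.6199 degrees

r = 13, theta = 292.6199 degrees


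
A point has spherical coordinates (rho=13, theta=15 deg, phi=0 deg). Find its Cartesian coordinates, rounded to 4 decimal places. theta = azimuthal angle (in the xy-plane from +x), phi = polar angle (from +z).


x = 13 * sin(0) * cos(15) = 0
y = 13 * sin(0) * sin(15) = 0
z = 13 * cos(0) = 13

(0, 0, 13)


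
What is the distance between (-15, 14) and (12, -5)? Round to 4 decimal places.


d = sqrt((12--15)^2 + (-5-14)^2) = 33.0151

33.0151


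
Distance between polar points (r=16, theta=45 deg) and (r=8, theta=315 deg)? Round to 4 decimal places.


d = sqrt(r1^2 + r2^2 - 2*r1*r2*cos(t2-t1))
d = sqrt(16^2 + 8^2 - 2*16*8*cos(315-45)) = 17.8885

17.8885


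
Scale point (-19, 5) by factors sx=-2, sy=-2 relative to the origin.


Scaling: (x*sx, y*sy) = (-19*-2, 5*-2) = (38, -10)

(38, -10)


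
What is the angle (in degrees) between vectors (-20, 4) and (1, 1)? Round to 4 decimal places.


dot = -20*1 + 4*1 = -16
|u| = 20.3961, |v| = 1.4142
cos(angle) = -0.5547
angle = 123.6901 degrees

123.6901 degrees


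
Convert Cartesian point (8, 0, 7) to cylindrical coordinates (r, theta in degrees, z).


r = sqrt(8^2 + 0^2) = 8
theta = atan2(0, 8) = 0 deg
z = 7

r = 8, theta = 0 deg, z = 7


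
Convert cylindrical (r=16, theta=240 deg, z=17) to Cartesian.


x = 16 * cos(240) = -8
y = 16 * sin(240) = -13.8564
z = 17

(-8, -13.8564, 17)


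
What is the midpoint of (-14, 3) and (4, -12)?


Midpoint = ((-14+4)/2, (3+-12)/2) = (-5, -4.5)

(-5, -4.5)


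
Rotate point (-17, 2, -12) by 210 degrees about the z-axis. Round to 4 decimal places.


x' = -17*cos(210) - 2*sin(210) = 15.7224
y' = -17*sin(210) + 2*cos(210) = 6.7679
z' = -12

(15.7224, 6.7679, -12)


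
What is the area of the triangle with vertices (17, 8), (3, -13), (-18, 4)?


Area = |x1(y2-y3) + x2(y3-y1) + x3(y1-y2)| / 2
= |17*(-13-4) + 3*(4-8) + -18*(8--13)| / 2
= 339.5

339.5


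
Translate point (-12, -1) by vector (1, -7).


Translation: (x+dx, y+dy) = (-12+1, -1+-7) = (-11, -8)

(-11, -8)


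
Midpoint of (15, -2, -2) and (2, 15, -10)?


Midpoint = ((15+2)/2, (-2+15)/2, (-2+-10)/2) = (8.5, 6.5, -6)

(8.5, 6.5, -6)


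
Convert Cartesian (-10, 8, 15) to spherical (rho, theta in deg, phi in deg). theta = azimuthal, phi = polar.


rho = sqrt((-10)^2 + 8^2 + 15^2) = 19.7231
theta = atan2(8, -10) = 141.3402 deg
phi = acos(15/19.7231) = 40.489 deg

rho = 19.7231, theta = 141.3402 deg, phi = 40.489 deg
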